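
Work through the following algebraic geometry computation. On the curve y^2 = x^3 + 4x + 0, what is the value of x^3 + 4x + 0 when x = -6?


Compute x^3 + 4x + 0 at x = -6:
x^3 = (-6)^3 = -216
4*x = 4*(-6) = -24
Sum: -216 - 24 + 0 = -240

-240


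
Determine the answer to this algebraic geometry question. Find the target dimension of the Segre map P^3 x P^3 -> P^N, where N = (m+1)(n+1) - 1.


The Segre embedding maps P^m x P^n into P^N via
all products of coordinates from each factor.
N = (m+1)(n+1) - 1
N = (3+1)(3+1) - 1
N = 4*4 - 1
N = 16 - 1 = 15

15


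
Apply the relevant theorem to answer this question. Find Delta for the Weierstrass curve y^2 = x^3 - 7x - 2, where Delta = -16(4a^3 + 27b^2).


Compute each component:
4a^3 = 4*(-7)^3 = 4*(-343) = -1372
27b^2 = 27*(-2)^2 = 27*4 = 108
4a^3 + 27b^2 = -1372 + 108 = -1264
Delta = -16*(-1264) = 20224

20224


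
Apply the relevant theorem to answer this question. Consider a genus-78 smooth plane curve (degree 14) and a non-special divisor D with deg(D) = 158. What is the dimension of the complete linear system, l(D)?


First, compute the genus of a smooth plane curve of degree 14:
g = (d-1)(d-2)/2 = (14-1)(14-2)/2 = 78
For a non-special divisor D (i.e., h^1(D) = 0), Riemann-Roch gives:
l(D) = deg(D) - g + 1
Since deg(D) = 158 >= 2g - 1 = 155, D is non-special.
l(D) = 158 - 78 + 1 = 81

81


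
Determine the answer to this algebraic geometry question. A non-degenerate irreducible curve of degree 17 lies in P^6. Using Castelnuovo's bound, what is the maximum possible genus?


Castelnuovo's bound: write d - 1 = m(r-1) + epsilon with 0 <= epsilon < r-1.
d - 1 = 17 - 1 = 16
r - 1 = 6 - 1 = 5
16 = 3*5 + 1, so m = 3, epsilon = 1
pi(d, r) = m(m-1)(r-1)/2 + m*epsilon
= 3*2*5/2 + 3*1
= 30/2 + 3
= 15 + 3 = 18

18


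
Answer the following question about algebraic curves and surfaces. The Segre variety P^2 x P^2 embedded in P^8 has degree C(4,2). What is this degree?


The degree of the Segre variety P^2 x P^2 is C(m+n, m).
= C(4, 2)
= 6

6


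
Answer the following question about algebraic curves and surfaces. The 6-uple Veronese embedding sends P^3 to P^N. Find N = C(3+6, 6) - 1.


The Veronese embedding v_d: P^n -> P^N maps each point to all
degree-d monomials in n+1 homogeneous coordinates.
N = C(n+d, d) - 1
N = C(3+6, 6) - 1
N = C(9, 6) - 1
C(9, 6) = 84
N = 84 - 1 = 83

83


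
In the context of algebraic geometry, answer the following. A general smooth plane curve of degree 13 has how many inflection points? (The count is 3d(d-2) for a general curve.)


For a general smooth plane curve C of degree d, the inflection points are
the intersection of C with its Hessian curve, which has degree 3(d-2).
By Bezout, the total intersection number is d * 3(d-2) = 13 * 33 = 429.
For a general curve every flex is ordinary, so each contributes
multiplicity 1 to C·Hess(C), and the number of distinct inflection
points is 3d(d-2).
Inflection points = 3*13*(13-2) = 3*13*11 = 429

429


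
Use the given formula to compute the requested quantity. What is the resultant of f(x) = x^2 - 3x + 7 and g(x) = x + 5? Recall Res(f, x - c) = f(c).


For Res(f, x - c), we evaluate f at x = c.
f(-5) = (-5)^2 - 3*(-5) + 7
= 25 + 15 + 7
= 40 + 7 = 47
Res(f, g) = 47

47


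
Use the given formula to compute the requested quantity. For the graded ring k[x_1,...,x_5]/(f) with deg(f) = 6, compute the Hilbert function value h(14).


For R = k[x_1,...,x_n]/(f) with f homogeneous of degree e:
The Hilbert series is (1 - t^e)/(1 - t)^n.
So h(d) = C(d+n-1, n-1) - C(d-e+n-1, n-1) for d >= e.
With n=5, e=6, d=14:
C(14+5-1, 5-1) = C(18, 4) = 3060
C(14-6+5-1, 5-1) = C(12, 4) = 495
h(14) = 3060 - 495 = 2565

2565


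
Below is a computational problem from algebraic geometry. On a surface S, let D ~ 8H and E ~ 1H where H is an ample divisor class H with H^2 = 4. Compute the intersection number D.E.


Using bilinearity of the intersection pairing on a surface S:
(aH).(bH) = ab * (H.H)
We have H^2 = 4.
D.E = (8H).(1H) = 8*1*4
= 8*4
= 32

32


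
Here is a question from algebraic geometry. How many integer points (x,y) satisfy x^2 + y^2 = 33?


Systematically check integer values of x where x^2 <= 33.
For each valid x, check if 33 - x^2 is a perfect square.
Total integer solutions found: 0

0


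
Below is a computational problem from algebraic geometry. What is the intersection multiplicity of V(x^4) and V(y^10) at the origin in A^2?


The intersection multiplicity of V(x^a) and V(y^b) at the origin is:
I(O; V(x^4), V(y^10)) = dim_k(k[x,y]/(x^4, y^10))
A basis for k[x,y]/(x^4, y^10) is the set of monomials x^i * y^j
where 0 <= i < 4 and 0 <= j < 10.
The number of such monomials is 4 * 10 = 40

40


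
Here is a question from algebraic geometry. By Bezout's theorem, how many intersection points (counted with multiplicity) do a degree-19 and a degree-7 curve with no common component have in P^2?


Bezout's theorem states the intersection count equals the product of degrees.
Intersection count = 19 * 7 = 133

133


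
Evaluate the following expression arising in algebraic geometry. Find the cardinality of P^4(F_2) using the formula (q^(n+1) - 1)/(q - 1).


P^4(F_2) has (q^(n+1) - 1)/(q - 1) points.
= 2^4 + 2^3 + 2^2 + 2^1 + 2^0
= 16 + 8 + 4 + 2 + 1
= 31

31


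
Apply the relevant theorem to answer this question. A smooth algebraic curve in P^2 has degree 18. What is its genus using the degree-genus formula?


Using the genus formula for smooth plane curves:
g = (d-1)(d-2)/2
g = (18-1)(18-2)/2
g = 17*16/2
g = 272/2 = 136

136


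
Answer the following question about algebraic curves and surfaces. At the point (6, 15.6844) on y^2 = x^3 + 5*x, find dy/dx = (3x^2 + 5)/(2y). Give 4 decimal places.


Using implicit differentiation of y^2 = x^3 + 5*x:
2y * dy/dx = 3x^2 + 5
dy/dx = (3x^2 + 5)/(2y)
Numerator: 3*6^2 + 5 = 113
Denominator: 2*15.6844 = 31.3688
dy/dx = 113/31.3688 = 3.6023

3.6023


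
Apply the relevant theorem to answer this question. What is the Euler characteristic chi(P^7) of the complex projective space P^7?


The complex projective space P^7 has one cell in each even real dimension 0, 2, ..., 14.
The cohomology groups are H^{2k}(P^7) = Z for k = 0,...,7, and 0 otherwise.
Euler characteristic = sum of Betti numbers = 1 per even-dimensional cohomology group.
chi(P^7) = 7 + 1 = 8

8


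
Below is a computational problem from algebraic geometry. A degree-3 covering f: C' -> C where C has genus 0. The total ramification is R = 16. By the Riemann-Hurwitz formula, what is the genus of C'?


Riemann-Hurwitz formula: 2g' - 2 = d(2g - 2) + R
Given: d = 3, g = 0, R = 16
2g' - 2 = 3*(2*0 - 2) + 16
2g' - 2 = 3*(-2) + 16
2g' - 2 = -6 + 16 = 10
2g' = 12
g' = 6

6


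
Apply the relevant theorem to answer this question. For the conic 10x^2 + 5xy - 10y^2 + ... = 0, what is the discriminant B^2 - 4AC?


The discriminant of a conic Ax^2 + Bxy + Cy^2 + ... = 0 is B^2 - 4AC.
B^2 = 5^2 = 25
4AC = 4*10*(-10) = -400
Discriminant = 25 + 400 = 425

425


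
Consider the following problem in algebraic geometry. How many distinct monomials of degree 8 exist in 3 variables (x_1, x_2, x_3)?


The number of degree-8 monomials in 3 variables is C(d+n-1, n-1).
= C(8+3-1, 3-1) = C(10, 2)
= 45

45


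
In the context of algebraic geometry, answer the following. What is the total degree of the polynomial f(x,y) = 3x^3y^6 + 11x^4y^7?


Examine each term for its total degree (sum of exponents).
  Term '3x^3y^6' has total degree 3+6 = 9.
  Term '11x^4y^7' has total degree 4+7 = 11.
The maximum total degree among all terms is 11.

11


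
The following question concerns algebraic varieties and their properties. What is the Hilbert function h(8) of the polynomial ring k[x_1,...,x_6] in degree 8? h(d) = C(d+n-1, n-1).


The Hilbert function for the polynomial ring in 6 variables is:
h(d) = C(d+n-1, n-1)
h(8) = C(8+6-1, 6-1) = C(13, 5)
= 13! / (5! * 8!)
= 1287

1287


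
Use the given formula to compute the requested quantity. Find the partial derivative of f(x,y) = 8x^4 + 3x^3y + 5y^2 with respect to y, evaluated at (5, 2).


df/dy = 3*x^3 + 2*5*y^1
At (5,2): 3*5^3 + 2*5*2^1
= 375 + 20
= 395

395


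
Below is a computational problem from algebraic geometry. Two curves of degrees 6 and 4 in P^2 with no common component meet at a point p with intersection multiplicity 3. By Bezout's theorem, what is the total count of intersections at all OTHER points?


By Bezout's theorem, the total intersection number is d1 * d2.
Total = 6 * 4 = 24
Intersection multiplicity at p = 3
Remaining intersections = 24 - 3 = 21

21


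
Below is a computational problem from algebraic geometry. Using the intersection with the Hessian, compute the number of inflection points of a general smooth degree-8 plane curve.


For a general smooth plane curve C of degree d, the inflection points are
the intersection of C with its Hessian curve, which has degree 3(d-2).
By Bezout, the total intersection number is d * 3(d-2) = 8 * 18 = 144.
For a general curve every flex is ordinary, so each contributes
multiplicity 1 to C·Hess(C), and the number of distinct inflection
points is 3d(d-2).
Inflection points = 3*8*(8-2) = 3*8*6 = 144

144


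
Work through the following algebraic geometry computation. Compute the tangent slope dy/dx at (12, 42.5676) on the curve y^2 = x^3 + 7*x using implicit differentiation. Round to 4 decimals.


Using implicit differentiation of y^2 = x^3 + 7*x:
2y * dy/dx = 3x^2 + 7
dy/dx = (3x^2 + 7)/(2y)
Numerator: 3*12^2 + 7 = 439
Denominator: 2*42.5676 = 85.1352
dy/dx = 439/85.1352 = 5.1565

5.1565


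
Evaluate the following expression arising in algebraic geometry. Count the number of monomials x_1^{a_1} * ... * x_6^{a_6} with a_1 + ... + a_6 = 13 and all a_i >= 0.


The number of degree-13 monomials in 6 variables is C(d+n-1, n-1).
= C(13+6-1, 6-1) = C(18, 5)
= 8568

8568


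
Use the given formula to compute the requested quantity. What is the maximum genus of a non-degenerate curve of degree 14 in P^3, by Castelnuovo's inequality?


Castelnuovo's bound: write d - 1 = m(r-1) + epsilon with 0 <= epsilon < r-1.
d - 1 = 14 - 1 = 13
r - 1 = 3 - 1 = 2
13 = 6*2 + 1, so m = 6, epsilon = 1
pi(d, r) = m(m-1)(r-1)/2 + m*epsilon
= 6*5*2/2 + 6*1
= 60/2 + 6
= 30 + 6 = 36

36


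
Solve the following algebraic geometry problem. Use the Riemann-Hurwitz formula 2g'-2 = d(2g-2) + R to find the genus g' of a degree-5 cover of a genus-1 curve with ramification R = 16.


Riemann-Hurwitz formula: 2g' - 2 = d(2g - 2) + R
Given: d = 5, g = 1, R = 16
2g' - 2 = 5*(2*1 - 2) + 16
2g' - 2 = 5*0 + 16
2g' - 2 = 0 + 16 = 16
2g' = 18
g' = 9

9


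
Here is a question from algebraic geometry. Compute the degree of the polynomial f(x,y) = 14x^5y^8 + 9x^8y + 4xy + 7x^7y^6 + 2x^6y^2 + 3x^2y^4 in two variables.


Examine each term for its total degree (sum of exponents).
  Term '14x^5y^8' has total degree 5+8 = 13.
  Term '9x^8y' has total degree 8+1 = 9.
  Term '4xy' has total degree 1+1 = 2.
  Term '7x^7y^6' has total degree 7+6 = 13.
  Term '2x^6y^2' has total degree 6+2 = 8.
  Term '3x^2y^4' has total degree 2+4 = 6.
The maximum total degree among all terms is 13.

13


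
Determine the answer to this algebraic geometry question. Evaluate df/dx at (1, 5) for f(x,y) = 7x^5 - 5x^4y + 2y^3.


df/dx = 5*7*x^4 + 4*(-5)*x^3*y
At (1,5): 5*7*1^4 + 4*(-5)*1^3*5
= 35 - 100
= -65

-65


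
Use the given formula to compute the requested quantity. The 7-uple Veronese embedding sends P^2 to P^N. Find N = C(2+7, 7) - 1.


The Veronese embedding v_d: P^n -> P^N maps each point to all
degree-d monomials in n+1 homogeneous coordinates.
N = C(n+d, d) - 1
N = C(2+7, 7) - 1
N = C(9, 7) - 1
C(9, 7) = 36
N = 36 - 1 = 35

35


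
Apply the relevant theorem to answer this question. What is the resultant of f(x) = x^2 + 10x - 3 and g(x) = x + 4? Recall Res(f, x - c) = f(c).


For Res(f, x - c), we evaluate f at x = c.
f(-4) = (-4)^2 + 10*(-4) - 3
= 16 - 40 - 3
= -24 - 3 = -27
Res(f, g) = -27

-27


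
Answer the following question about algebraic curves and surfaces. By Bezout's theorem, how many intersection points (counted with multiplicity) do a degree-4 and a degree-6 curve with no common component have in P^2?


Bezout's theorem states the intersection count equals the product of degrees.
Intersection count = 4 * 6 = 24

24


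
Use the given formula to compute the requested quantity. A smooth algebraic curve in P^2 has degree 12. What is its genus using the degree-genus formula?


Using the genus formula for smooth plane curves:
g = (d-1)(d-2)/2
g = (12-1)(12-2)/2
g = 11*10/2
g = 110/2 = 55

55


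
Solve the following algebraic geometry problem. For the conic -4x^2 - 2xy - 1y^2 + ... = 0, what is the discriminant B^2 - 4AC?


The discriminant of a conic Ax^2 + Bxy + Cy^2 + ... = 0 is B^2 - 4AC.
B^2 = (-2)^2 = 4
4AC = 4*(-4)*(-1) = 16
Discriminant = 4 - 16 = -12

-12


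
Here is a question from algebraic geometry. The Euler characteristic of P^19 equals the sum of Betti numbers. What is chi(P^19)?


The complex projective space P^19 has one cell in each even real dimension 0, 2, ..., 38.
The cohomology groups are H^{2k}(P^19) = Z for k = 0,...,19, and 0 otherwise.
Euler characteristic = sum of Betti numbers = 1 per even-dimensional cohomology group.
chi(P^19) = 19 + 1 = 20

20


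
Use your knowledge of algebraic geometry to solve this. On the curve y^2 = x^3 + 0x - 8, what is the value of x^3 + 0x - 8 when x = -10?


Compute x^3 + 0x - 8 at x = -10:
x^3 = (-10)^3 = -1000
0*x = 0*(-10) = 0
Sum: -1000 + 0 - 8 = -1008

-1008


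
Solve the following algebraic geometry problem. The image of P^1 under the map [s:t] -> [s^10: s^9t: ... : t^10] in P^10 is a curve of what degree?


The rational normal curve in P^10 is the image of P^1 under the 10-uple Veronese.
A general hyperplane in P^10 pulls back to a degree-10 form on P^1, which has 10 zeros,
so the curve meets a general hyperplane in 10 points. Degree = 10.

10


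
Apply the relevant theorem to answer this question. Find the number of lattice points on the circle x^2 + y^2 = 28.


Systematically check integer values of x where x^2 <= 28.
For each valid x, check if 28 - x^2 is a perfect square.
Total integer solutions found: 0

0


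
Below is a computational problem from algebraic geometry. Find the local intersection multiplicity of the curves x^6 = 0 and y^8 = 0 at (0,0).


The intersection multiplicity of V(x^a) and V(y^b) at the origin is:
I(O; V(x^6), V(y^8)) = dim_k(k[x,y]/(x^6, y^8))
A basis for k[x,y]/(x^6, y^8) is the set of monomials x^i * y^j
where 0 <= i < 6 and 0 <= j < 8.
The number of such monomials is 6 * 8 = 48

48


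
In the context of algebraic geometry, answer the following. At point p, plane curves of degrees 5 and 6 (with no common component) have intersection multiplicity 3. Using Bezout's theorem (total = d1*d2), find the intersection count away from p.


By Bezout's theorem, the total intersection number is d1 * d2.
Total = 5 * 6 = 30
Intersection multiplicity at p = 3
Remaining intersections = 30 - 3 = 27

27


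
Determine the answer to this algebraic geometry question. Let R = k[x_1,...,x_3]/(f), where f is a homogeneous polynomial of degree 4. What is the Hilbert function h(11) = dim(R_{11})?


For R = k[x_1,...,x_n]/(f) with f homogeneous of degree e:
The Hilbert series is (1 - t^e)/(1 - t)^n.
So h(d) = C(d+n-1, n-1) - C(d-e+n-1, n-1) for d >= e.
With n=3, e=4, d=11:
C(11+3-1, 3-1) = C(13, 2) = 78
C(11-4+3-1, 3-1) = C(9, 2) = 36
h(11) = 78 - 36 = 42

42


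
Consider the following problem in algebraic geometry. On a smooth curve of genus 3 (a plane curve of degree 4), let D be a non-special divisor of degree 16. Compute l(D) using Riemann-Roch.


First, compute the genus of a smooth plane curve of degree 4:
g = (d-1)(d-2)/2 = (4-1)(4-2)/2 = 3
For a non-special divisor D (i.e., h^1(D) = 0), Riemann-Roch gives:
l(D) = deg(D) - g + 1
Since deg(D) = 16 >= 2g - 1 = 5, D is non-special.
l(D) = 16 - 3 + 1 = 14

14


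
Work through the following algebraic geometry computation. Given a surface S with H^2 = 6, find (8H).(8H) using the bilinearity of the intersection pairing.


Using bilinearity of the intersection pairing on a surface S:
(aH).(bH) = ab * (H.H)
We have H^2 = 6.
D.E = (8H).(8H) = 8*8*6
= 64*6
= 384

384


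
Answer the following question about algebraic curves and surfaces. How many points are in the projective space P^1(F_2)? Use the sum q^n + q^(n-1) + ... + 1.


P^1(F_2) has (q^(n+1) - 1)/(q - 1) points.
= 2^1 + 2^0
= 2 + 1
= 3

3


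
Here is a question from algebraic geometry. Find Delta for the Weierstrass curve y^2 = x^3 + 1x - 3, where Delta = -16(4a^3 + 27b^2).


Compute each component:
4a^3 = 4*1^3 = 4*1 = 4
27b^2 = 27*(-3)^2 = 27*9 = 243
4a^3 + 27b^2 = 4 + 243 = 247
Delta = -16*247 = -3952

-3952


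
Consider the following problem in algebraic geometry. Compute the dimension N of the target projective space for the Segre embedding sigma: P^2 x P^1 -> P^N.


The Segre embedding maps P^m x P^n into P^N via
all products of coordinates from each factor.
N = (m+1)(n+1) - 1
N = (2+1)(1+1) - 1
N = 3*2 - 1
N = 6 - 1 = 5

5


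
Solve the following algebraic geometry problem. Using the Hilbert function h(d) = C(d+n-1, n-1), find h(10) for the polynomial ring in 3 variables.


The Hilbert function for the polynomial ring in 3 variables is:
h(d) = C(d+n-1, n-1)
h(10) = C(10+3-1, 3-1) = C(12, 2)
= 12! / (2! * 10!)
= 66

66


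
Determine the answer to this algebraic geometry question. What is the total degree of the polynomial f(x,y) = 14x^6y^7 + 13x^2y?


Examine each term for its total degree (sum of exponents).
  Term '14x^6y^7' has total degree 6+7 = 13.
  Term '13x^2y' has total degree 2+1 = 3.
The maximum total degree among all terms is 13.

13


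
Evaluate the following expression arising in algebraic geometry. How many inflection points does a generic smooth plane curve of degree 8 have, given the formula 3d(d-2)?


For a general smooth plane curve C of degree d, the inflection points are
the intersection of C with its Hessian curve, which has degree 3(d-2).
By Bezout, the total intersection number is d * 3(d-2) = 8 * 18 = 144.
For a general curve every flex is ordinary, so each contributes
multiplicity 1 to C·Hess(C), and the number of distinct inflection
points is 3d(d-2).
Inflection points = 3*8*(8-2) = 3*8*6 = 144

144


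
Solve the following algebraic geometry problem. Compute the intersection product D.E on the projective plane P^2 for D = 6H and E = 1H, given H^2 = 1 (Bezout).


Using bilinearity of the intersection pairing on the projective plane P^2:
(aH).(bH) = ab * (H.H)
We have H^2 = 1 (Bezout).
D.E = (6H).(1H) = 6*1*1
= 6*1
= 6

6


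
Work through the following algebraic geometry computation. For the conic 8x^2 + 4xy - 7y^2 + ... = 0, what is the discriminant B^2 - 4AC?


The discriminant of a conic Ax^2 + Bxy + Cy^2 + ... = 0 is B^2 - 4AC.
B^2 = 4^2 = 16
4AC = 4*8*(-7) = -224
Discriminant = 16 + 224 = 240

240


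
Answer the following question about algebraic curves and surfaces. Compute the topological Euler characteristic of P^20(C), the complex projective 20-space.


The complex projective space P^20 has one cell in each even real dimension 0, 2, ..., 40.
The cohomology groups are H^{2k}(P^20) = Z for k = 0,...,20, and 0 otherwise.
Euler characteristic = sum of Betti numbers = 1 per even-dimensional cohomology group.
chi(P^20) = 20 + 1 = 21

21


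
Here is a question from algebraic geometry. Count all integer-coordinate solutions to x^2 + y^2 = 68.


Systematically check integer values of x where x^2 <= 68.
For each valid x, check if 68 - x^2 is a perfect square.
x=2: 68 - 4 = 64, sqrt = 8 (valid)
x=8: 68 - 64 = 4, sqrt = 2 (valid)
Total integer solutions found: 8

8


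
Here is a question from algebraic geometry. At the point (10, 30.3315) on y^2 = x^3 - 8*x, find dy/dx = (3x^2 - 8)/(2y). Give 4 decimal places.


Using implicit differentiation of y^2 = x^3 - 8*x:
2y * dy/dx = 3x^2 - 8
dy/dx = (3x^2 - 8)/(2y)
Numerator: 3*10^2 - 8 = 292
Denominator: 2*30.3315 = 60.663
dy/dx = 292/60.663 = 4.8135

4.8135


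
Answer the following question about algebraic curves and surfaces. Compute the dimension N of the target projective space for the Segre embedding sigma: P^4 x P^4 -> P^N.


The Segre embedding maps P^m x P^n into P^N via
all products of coordinates from each factor.
N = (m+1)(n+1) - 1
N = (4+1)(4+1) - 1
N = 5*5 - 1
N = 25 - 1 = 24

24


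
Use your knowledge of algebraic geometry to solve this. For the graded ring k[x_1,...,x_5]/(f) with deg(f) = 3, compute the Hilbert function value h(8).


For R = k[x_1,...,x_n]/(f) with f homogeneous of degree e:
The Hilbert series is (1 - t^e)/(1 - t)^n.
So h(d) = C(d+n-1, n-1) - C(d-e+n-1, n-1) for d >= e.
With n=5, e=3, d=8:
C(8+5-1, 5-1) = C(12, 4) = 495
C(8-3+5-1, 5-1) = C(9, 4) = 126
h(8) = 495 - 126 = 369

369


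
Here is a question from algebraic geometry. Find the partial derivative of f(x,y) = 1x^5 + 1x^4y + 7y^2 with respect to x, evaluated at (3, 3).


df/dx = 5*1*x^4 + 4*1*x^3*y
At (3,3): 5*1*3^4 + 4*1*3^3*3
= 405 + 324
= 729

729


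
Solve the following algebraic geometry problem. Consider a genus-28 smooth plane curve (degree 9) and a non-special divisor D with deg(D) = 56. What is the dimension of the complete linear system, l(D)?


First, compute the genus of a smooth plane curve of degree 9:
g = (d-1)(d-2)/2 = (9-1)(9-2)/2 = 28
For a non-special divisor D (i.e., h^1(D) = 0), Riemann-Roch gives:
l(D) = deg(D) - g + 1
Since deg(D) = 56 >= 2g - 1 = 55, D is non-special.
l(D) = 56 - 28 + 1 = 29

29


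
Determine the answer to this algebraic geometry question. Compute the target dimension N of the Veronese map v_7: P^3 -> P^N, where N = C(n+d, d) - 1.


The Veronese embedding v_d: P^n -> P^N maps each point to all
degree-d monomials in n+1 homogeneous coordinates.
N = C(n+d, d) - 1
N = C(3+7, 7) - 1
N = C(10, 7) - 1
C(10, 7) = 120
N = 120 - 1 = 119

119


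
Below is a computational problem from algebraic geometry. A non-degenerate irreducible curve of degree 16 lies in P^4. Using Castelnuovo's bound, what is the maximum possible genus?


Castelnuovo's bound: write d - 1 = m(r-1) + epsilon with 0 <= epsilon < r-1.
d - 1 = 16 - 1 = 15
r - 1 = 4 - 1 = 3
15 = 5*3 + 0, so m = 5, epsilon = 0
pi(d, r) = m(m-1)(r-1)/2 + m*epsilon
= 5*4*3/2 + 5*0
= 60/2 + 0
= 30 + 0 = 30

30


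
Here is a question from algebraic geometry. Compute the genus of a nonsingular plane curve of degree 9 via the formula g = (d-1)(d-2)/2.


Using the genus formula for smooth plane curves:
g = (d-1)(d-2)/2
g = (9-1)(9-2)/2
g = 8*7/2
g = 56/2 = 28

28


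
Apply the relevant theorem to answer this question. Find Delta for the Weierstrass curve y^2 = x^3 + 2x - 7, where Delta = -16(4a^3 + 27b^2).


Compute each component:
4a^3 = 4*2^3 = 4*8 = 32
27b^2 = 27*(-7)^2 = 27*49 = 1323
4a^3 + 27b^2 = 32 + 1323 = 1355
Delta = -16*1355 = -21680

-21680


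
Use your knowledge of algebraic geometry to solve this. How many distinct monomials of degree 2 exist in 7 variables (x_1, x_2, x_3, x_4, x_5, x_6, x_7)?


The number of degree-2 monomials in 7 variables is C(d+n-1, n-1).
= C(2+7-1, 7-1) = C(8, 6)
= 28

28


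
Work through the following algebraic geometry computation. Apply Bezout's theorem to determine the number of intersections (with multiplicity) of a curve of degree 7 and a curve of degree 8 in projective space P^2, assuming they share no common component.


Bezout's theorem states the intersection count equals the product of degrees.
Intersection count = 7 * 8 = 56

56


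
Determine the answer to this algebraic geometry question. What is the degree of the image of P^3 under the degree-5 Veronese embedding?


The Veronese variety v_5(P^3) has degree d^r.
d^r = 5^3 = 125

125


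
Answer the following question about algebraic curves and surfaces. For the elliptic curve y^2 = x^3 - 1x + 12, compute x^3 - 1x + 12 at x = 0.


Compute x^3 - 1x + 12 at x = 0:
x^3 = 0^3 = 0
(-1)*x = (-1)*0 = 0
Sum: 0 + 0 + 12 = 12

12


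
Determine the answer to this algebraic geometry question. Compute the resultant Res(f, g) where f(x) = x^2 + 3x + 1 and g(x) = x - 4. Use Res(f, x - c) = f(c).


For Res(f, x - c), we evaluate f at x = c.
f(4) = 4^2 + 3*4 + 1
= 16 + 12 + 1
= 28 + 1 = 29
Res(f, g) = 29

29


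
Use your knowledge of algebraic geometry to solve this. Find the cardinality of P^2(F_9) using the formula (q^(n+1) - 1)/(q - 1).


P^2(F_9) has (q^(n+1) - 1)/(q - 1) points.
= 9^2 + 9^1 + 9^0
= 81 + 9 + 1
= 91

91


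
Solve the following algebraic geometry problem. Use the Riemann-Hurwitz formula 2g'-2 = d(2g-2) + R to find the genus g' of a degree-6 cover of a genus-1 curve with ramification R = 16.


Riemann-Hurwitz formula: 2g' - 2 = d(2g - 2) + R
Given: d = 6, g = 1, R = 16
2g' - 2 = 6*(2*1 - 2) + 16
2g' - 2 = 6*0 + 16
2g' - 2 = 0 + 16 = 16
2g' = 18
g' = 9

9


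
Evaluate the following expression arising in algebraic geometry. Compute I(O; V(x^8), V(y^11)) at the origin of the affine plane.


The intersection multiplicity of V(x^a) and V(y^b) at the origin is:
I(O; V(x^8), V(y^11)) = dim_k(k[x,y]/(x^8, y^11))
A basis for k[x,y]/(x^8, y^11) is the set of monomials x^i * y^j
where 0 <= i < 8 and 0 <= j < 11.
The number of such monomials is 8 * 11 = 88

88


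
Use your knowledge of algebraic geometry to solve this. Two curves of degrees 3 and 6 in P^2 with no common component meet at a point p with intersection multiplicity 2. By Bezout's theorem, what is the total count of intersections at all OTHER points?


By Bezout's theorem, the total intersection number is d1 * d2.
Total = 3 * 6 = 18
Intersection multiplicity at p = 2
Remaining intersections = 18 - 2 = 16

16


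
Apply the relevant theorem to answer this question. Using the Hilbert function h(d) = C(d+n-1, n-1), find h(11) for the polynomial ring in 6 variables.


The Hilbert function for the polynomial ring in 6 variables is:
h(d) = C(d+n-1, n-1)
h(11) = C(11+6-1, 6-1) = C(16, 5)
= 16! / (5! * 11!)
= 4368

4368


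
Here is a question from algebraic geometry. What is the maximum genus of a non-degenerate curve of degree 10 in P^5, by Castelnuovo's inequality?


Castelnuovo's bound: write d - 1 = m(r-1) + epsilon with 0 <= epsilon < r-1.
d - 1 = 10 - 1 = 9
r - 1 = 5 - 1 = 4
9 = 2*4 + 1, so m = 2, epsilon = 1
pi(d, r) = m(m-1)(r-1)/2 + m*epsilon
= 2*1*4/2 + 2*1
= 8/2 + 2
= 4 + 2 = 6

6


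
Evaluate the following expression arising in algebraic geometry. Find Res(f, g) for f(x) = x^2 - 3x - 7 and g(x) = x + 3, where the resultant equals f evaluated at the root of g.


For Res(f, x - c), we evaluate f at x = c.
f(-3) = (-3)^2 - 3*(-3) - 7
= 9 + 9 - 7
= 18 - 7 = 11
Res(f, g) = 11

11


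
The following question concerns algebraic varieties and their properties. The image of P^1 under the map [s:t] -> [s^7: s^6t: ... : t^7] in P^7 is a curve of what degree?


The rational normal curve in P^7 is the image of P^1 under the 7-uple Veronese.
A general hyperplane in P^7 pulls back to a degree-7 form on P^1, which has 7 zeros,
so the curve meets a general hyperplane in 7 points. Degree = 7.

7


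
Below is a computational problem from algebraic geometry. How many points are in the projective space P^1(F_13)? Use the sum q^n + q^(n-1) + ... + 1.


P^1(F_13) has (q^(n+1) - 1)/(q - 1) points.
= 13^1 + 13^0
= 13 + 1
= 14

14


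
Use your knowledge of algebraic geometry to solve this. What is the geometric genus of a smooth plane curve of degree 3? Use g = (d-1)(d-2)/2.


Using the genus formula for smooth plane curves:
g = (d-1)(d-2)/2
g = (3-1)(3-2)/2
g = 2*1/2
g = 2/2 = 1

1


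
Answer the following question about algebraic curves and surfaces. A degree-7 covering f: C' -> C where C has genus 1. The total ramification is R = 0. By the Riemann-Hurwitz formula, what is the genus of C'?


Riemann-Hurwitz formula: 2g' - 2 = d(2g - 2) + R
Given: d = 7, g = 1, R = 0
2g' - 2 = 7*(2*1 - 2) + 0
2g' - 2 = 7*0 + 0
2g' - 2 = 0 + 0 = 0
2g' = 2
g' = 1

1


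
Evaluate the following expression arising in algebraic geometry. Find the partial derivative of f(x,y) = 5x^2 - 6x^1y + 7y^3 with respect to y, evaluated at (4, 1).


df/dy = (-6)*x^1 + 3*7*y^2
At (4,1): (-6)*4^1 + 3*7*1^2
= -24 + 21
= -3

-3


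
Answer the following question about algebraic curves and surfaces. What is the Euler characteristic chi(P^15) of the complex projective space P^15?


The complex projective space P^15 has one cell in each even real dimension 0, 2, ..., 30.
The cohomology groups are H^{2k}(P^15) = Z for k = 0,...,15, and 0 otherwise.
Euler characteristic = sum of Betti numbers = 1 per even-dimensional cohomology group.
chi(P^15) = 15 + 1 = 16

16


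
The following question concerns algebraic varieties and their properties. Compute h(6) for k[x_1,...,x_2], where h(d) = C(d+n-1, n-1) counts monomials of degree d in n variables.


The Hilbert function for the polynomial ring in 2 variables is:
h(d) = C(d+n-1, n-1)
h(6) = C(6+2-1, 2-1) = C(7, 1)
= 7! / (1! * 6!)
= 7

7


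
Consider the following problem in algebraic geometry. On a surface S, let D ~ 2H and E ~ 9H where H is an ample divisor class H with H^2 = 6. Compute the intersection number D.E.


Using bilinearity of the intersection pairing on a surface S:
(aH).(bH) = ab * (H.H)
We have H^2 = 6.
D.E = (2H).(9H) = 2*9*6
= 18*6
= 108

108


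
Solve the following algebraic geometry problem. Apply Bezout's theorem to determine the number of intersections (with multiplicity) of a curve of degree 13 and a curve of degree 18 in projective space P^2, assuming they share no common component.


Bezout's theorem states the intersection count equals the product of degrees.
Intersection count = 13 * 18 = 234

234


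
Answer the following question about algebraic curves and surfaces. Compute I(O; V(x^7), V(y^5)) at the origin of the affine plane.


The intersection multiplicity of V(x^a) and V(y^b) at the origin is:
I(O; V(x^7), V(y^5)) = dim_k(k[x,y]/(x^7, y^5))
A basis for k[x,y]/(x^7, y^5) is the set of monomials x^i * y^j
where 0 <= i < 7 and 0 <= j < 5.
The number of such monomials is 7 * 5 = 35

35


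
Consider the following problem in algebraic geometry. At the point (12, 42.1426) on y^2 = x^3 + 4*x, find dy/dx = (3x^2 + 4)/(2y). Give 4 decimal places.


Using implicit differentiation of y^2 = x^3 + 4*x:
2y * dy/dx = 3x^2 + 4
dy/dx = (3x^2 + 4)/(2y)
Numerator: 3*12^2 + 4 = 436
Denominator: 2*42.1426 = 84.2852
dy/dx = 436/84.2852 = 5.1729

5.1729


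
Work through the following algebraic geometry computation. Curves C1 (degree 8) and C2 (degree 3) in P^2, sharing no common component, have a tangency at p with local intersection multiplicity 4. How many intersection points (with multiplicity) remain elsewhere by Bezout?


By Bezout's theorem, the total intersection number is d1 * d2.
Total = 8 * 3 = 24
Intersection multiplicity at p = 4
Remaining intersections = 24 - 4 = 20

20


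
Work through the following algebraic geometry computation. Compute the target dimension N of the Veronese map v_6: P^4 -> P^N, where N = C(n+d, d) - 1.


The Veronese embedding v_d: P^n -> P^N maps each point to all
degree-d monomials in n+1 homogeneous coordinates.
N = C(n+d, d) - 1
N = C(4+6, 6) - 1
N = C(10, 6) - 1
C(10, 6) = 210
N = 210 - 1 = 209

209


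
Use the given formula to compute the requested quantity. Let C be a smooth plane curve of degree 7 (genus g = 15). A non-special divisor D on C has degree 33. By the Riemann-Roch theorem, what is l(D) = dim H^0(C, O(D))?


First, compute the genus of a smooth plane curve of degree 7:
g = (d-1)(d-2)/2 = (7-1)(7-2)/2 = 15
For a non-special divisor D (i.e., h^1(D) = 0), Riemann-Roch gives:
l(D) = deg(D) - g + 1
Since deg(D) = 33 >= 2g - 1 = 29, D is non-special.
l(D) = 33 - 15 + 1 = 19

19


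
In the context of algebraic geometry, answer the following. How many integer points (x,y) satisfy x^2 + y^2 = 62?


Systematically check integer values of x where x^2 <= 62.
For each valid x, check if 62 - x^2 is a perfect square.
Total integer solutions found: 0

0


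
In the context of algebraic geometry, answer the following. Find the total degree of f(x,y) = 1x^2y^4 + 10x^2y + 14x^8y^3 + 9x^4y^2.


Examine each term for its total degree (sum of exponents).
  Term '1x^2y^4' has total degree 2+4 = 6.
  Term '10x^2y' has total degree 2+1 = 3.
  Term '14x^8y^3' has total degree 8+3 = 11.
  Term '9x^4y^2' has total degree 4+2 = 6.
The maximum total degree among all terms is 11.

11


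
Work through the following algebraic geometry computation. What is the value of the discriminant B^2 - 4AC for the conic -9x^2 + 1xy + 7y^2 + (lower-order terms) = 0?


The discriminant of a conic Ax^2 + Bxy + Cy^2 + ... = 0 is B^2 - 4AC.
B^2 = 1^2 = 1
4AC = 4*(-9)*7 = -252
Discriminant = 1 + 252 = 253

253


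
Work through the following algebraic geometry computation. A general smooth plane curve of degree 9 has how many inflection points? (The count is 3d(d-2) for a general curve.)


For a general smooth plane curve C of degree d, the inflection points are
the intersection of C with its Hessian curve, which has degree 3(d-2).
By Bezout, the total intersection number is d * 3(d-2) = 9 * 21 = 189.
For a general curve every flex is ordinary, so each contributes
multiplicity 1 to C·Hess(C), and the number of distinct inflection
points is 3d(d-2).
Inflection points = 3*9*(9-2) = 3*9*7 = 189

189


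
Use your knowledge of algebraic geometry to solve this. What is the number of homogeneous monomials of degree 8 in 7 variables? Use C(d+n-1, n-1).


The number of degree-8 monomials in 7 variables is C(d+n-1, n-1).
= C(8+7-1, 7-1) = C(14, 6)
= 3003

3003


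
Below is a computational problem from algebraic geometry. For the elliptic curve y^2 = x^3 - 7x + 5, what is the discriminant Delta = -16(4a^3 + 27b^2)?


Compute each component:
4a^3 = 4*(-7)^3 = 4*(-343) = -1372
27b^2 = 27*5^2 = 27*25 = 675
4a^3 + 27b^2 = -1372 + 675 = -697
Delta = -16*(-697) = 11152

11152


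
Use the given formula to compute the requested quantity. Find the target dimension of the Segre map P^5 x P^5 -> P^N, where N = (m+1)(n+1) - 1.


The Segre embedding maps P^m x P^n into P^N via
all products of coordinates from each factor.
N = (m+1)(n+1) - 1
N = (5+1)(5+1) - 1
N = 6*6 - 1
N = 36 - 1 = 35

35


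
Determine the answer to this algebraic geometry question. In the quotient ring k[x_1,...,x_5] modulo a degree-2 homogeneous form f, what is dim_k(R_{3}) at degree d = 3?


For R = k[x_1,...,x_n]/(f) with f homogeneous of degree e:
The Hilbert series is (1 - t^e)/(1 - t)^n.
So h(d) = C(d+n-1, n-1) - C(d-e+n-1, n-1) for d >= e.
With n=5, e=2, d=3:
C(3+5-1, 5-1) = C(7, 4) = 35
C(3-2+5-1, 5-1) = C(5, 4) = 5
h(3) = 35 - 5 = 30

30


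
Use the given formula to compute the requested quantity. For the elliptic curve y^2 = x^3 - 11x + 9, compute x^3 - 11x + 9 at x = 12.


Compute x^3 - 11x + 9 at x = 12:
x^3 = 12^3 = 1728
(-11)*x = (-11)*12 = -132
Sum: 1728 - 132 + 9 = 1605

1605


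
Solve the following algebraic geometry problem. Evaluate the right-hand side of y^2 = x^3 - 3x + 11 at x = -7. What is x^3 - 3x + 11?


Compute x^3 - 3x + 11 at x = -7:
x^3 = (-7)^3 = -343
(-3)*x = (-3)*(-7) = 21
Sum: -343 + 21 + 11 = -311

-311


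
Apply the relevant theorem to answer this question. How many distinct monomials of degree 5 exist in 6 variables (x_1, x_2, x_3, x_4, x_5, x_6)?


The number of degree-5 monomials in 6 variables is C(d+n-1, n-1).
= C(5+6-1, 6-1) = C(10, 5)
= 252

252


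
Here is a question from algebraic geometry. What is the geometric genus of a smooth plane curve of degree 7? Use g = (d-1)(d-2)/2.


Using the genus formula for smooth plane curves:
g = (d-1)(d-2)/2
g = (7-1)(7-2)/2
g = 6*5/2
g = 30/2 = 15

15


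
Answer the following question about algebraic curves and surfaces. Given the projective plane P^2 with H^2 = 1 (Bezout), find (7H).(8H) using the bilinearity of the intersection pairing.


Using bilinearity of the intersection pairing on the projective plane P^2:
(aH).(bH) = ab * (H.H)
We have H^2 = 1 (Bezout).
D.E = (7H).(8H) = 7*8*1
= 56*1
= 56

56


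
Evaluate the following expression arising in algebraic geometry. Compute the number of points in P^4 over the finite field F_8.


P^4(F_8) has (q^(n+1) - 1)/(q - 1) points.
= 8^4 + 8^3 + 8^2 + 8^1 + 8^0
= 4096 + 512 + 64 + 8 + 1
= 4681

4681


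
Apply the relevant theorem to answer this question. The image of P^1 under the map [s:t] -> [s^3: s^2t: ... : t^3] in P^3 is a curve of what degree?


The rational normal curve in P^3 is the image of P^1 under the 3-uple Veronese.
A general hyperplane in P^3 pulls back to a degree-3 form on P^1, which has 3 zeros,
so the curve meets a general hyperplane in 3 points. Degree = 3.

3


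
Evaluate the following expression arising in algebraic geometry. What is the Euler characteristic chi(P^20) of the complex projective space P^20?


The complex projective space P^20 has one cell in each even real dimension 0, 2, ..., 40.
The cohomology groups are H^{2k}(P^20) = Z for k = 0,...,20, and 0 otherwise.
Euler characteristic = sum of Betti numbers = 1 per even-dimensional cohomology group.
chi(P^20) = 20 + 1 = 21

21


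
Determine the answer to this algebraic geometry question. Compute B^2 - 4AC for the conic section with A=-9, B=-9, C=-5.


The discriminant of a conic Ax^2 + Bxy + Cy^2 + ... = 0 is B^2 - 4AC.
B^2 = (-9)^2 = 81
4AC = 4*(-9)*(-5) = 180
Discriminant = 81 - 180 = -99

-99


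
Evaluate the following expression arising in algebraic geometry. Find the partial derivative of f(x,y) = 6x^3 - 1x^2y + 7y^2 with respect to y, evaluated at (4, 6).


df/dy = (-1)*x^2 + 2*7*y^1
At (4,6): (-1)*4^2 + 2*7*6^1
= -16 + 84
= 68

68


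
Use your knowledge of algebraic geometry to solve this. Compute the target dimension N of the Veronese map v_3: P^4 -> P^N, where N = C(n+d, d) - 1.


The Veronese embedding v_d: P^n -> P^N maps each point to all
degree-d monomials in n+1 homogeneous coordinates.
N = C(n+d, d) - 1
N = C(4+3, 3) - 1
N = C(7, 3) - 1
C(7, 3) = 35
N = 35 - 1 = 34

34


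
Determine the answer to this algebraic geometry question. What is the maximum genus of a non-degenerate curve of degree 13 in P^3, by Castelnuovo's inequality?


Castelnuovo's bound: write d - 1 = m(r-1) + epsilon with 0 <= epsilon < r-1.
d - 1 = 13 - 1 = 12
r - 1 = 3 - 1 = 2
12 = 6*2 + 0, so m = 6, epsilon = 0
pi(d, r) = m(m-1)(r-1)/2 + m*epsilon
= 6*5*2/2 + 6*0
= 60/2 + 0
= 30 + 0 = 30

30


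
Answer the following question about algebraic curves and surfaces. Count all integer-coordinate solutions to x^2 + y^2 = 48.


Systematically check integer values of x where x^2 <= 48.
For each valid x, check if 48 - x^2 is a perfect square.
Total integer solutions found: 0

0


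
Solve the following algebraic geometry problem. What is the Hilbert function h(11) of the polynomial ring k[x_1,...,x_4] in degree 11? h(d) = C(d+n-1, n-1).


The Hilbert function for the polynomial ring in 4 variables is:
h(d) = C(d+n-1, n-1)
h(11) = C(11+4-1, 4-1) = C(14, 3)
= 14! / (3! * 11!)
= 364

364


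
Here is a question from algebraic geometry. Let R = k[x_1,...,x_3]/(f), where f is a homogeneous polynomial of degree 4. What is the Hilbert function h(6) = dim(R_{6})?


For R = k[x_1,...,x_n]/(f) with f homogeneous of degree e:
The Hilbert series is (1 - t^e)/(1 - t)^n.
So h(d) = C(d+n-1, n-1) - C(d-e+n-1, n-1) for d >= e.
With n=3, e=4, d=6:
C(6+3-1, 3-1) = C(8, 2) = 28
C(6-4+3-1, 3-1) = C(4, 2) = 6
h(6) = 28 - 6 = 22

22


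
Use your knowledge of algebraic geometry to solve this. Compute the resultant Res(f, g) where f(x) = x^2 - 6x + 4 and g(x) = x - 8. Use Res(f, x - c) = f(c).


For Res(f, x - c), we evaluate f at x = c.
f(8) = 8^2 - 6*8 + 4
= 64 - 48 + 4
= 16 + 4 = 20
Res(f, g) = 20

20
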